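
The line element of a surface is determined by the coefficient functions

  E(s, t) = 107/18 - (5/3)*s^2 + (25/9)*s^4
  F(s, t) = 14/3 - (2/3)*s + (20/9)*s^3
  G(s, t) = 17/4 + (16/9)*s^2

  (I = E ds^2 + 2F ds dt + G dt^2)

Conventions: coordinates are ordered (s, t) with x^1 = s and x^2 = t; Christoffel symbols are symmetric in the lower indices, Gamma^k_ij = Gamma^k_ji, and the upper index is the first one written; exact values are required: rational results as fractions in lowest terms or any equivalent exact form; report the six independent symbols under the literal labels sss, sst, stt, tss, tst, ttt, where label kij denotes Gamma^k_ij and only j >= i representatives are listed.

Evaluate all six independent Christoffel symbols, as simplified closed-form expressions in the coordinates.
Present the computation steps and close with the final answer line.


E = 107/18 - (5/3)*s^2 + (25/9)*s^4; F = 14/3 - (2/3)*s + (20/9)*s^3; G = 17/4 + (16/9)*s^2
Gamma^k_ij = (1/2) g^{kl} (d_i g_jl + d_j g_il - d_l g_ij), with g^inv = (1/(EG-F^2)) [[G, -F], [-F, E]]
first partials: E_s = -(10/3)*s + (100/9)*s^3, E_t = 0, F_s = -2/3 + (20/3)*s^2, F_t = 0, G_s = (32/9)*s, G_t = 0
D = EG - F^2 = 251/72 + (56/9)*s + (985/324)*s^2 - (560/27)*s^3 + (425/36)*s^4
expanded: Gamma^s_ss = (G E_s - 2F F_s + F E_t)/(2D), Gamma^s_st = (G E_t - F G_s)/(2D), Gamma^s_tt = (2G F_t - G G_s - F G_t)/(2D), Gamma^t_ss = (2E F_s - E E_t - F E_s)/(2D), Gamma^t_st = (E G_s - F E_t)/(2D), Gamma^t_tt = (E G_t - 2F F_t + F G_s)/(2D); substitute and cancel common factors

Answer: Gamma_sss = (-3200*s^5 + 17220*s^3 - 20160*s^2 - 4878*s + 2016)/(7650*s^4 - 13440*s^3 + 1970*s^2 + 4032*s + 2259), Gamma_sst = (-2560*s^4 + 768*s^2 - 5376*s)/(7650*s^4 - 13440*s^3 + 1970*s^2 + 4032*s + 2259), Gamma_stt = (-2048*s^3 - 4896*s)/(7650*s^4 - 13440*s^3 + 1970*s^2 + 4032*s + 2259), Gamma_tss = (4000*s^6 - 3600*s^4 - 16800*s^3 + 25680*s^2 + 5040*s - 2568)/(7650*s^4 - 13440*s^3 + 1970*s^2 + 4032*s + 2259), Gamma_tst = (3200*s^5 - 1920*s^3 + 6848*s)/(7650*s^4 - 13440*s^3 + 1970*s^2 + 4032*s + 2259), Gamma_ttt = (2560*s^4 - 768*s^2 + 5376*s)/(7650*s^4 - 13440*s^3 + 1970*s^2 + 4032*s + 2259)


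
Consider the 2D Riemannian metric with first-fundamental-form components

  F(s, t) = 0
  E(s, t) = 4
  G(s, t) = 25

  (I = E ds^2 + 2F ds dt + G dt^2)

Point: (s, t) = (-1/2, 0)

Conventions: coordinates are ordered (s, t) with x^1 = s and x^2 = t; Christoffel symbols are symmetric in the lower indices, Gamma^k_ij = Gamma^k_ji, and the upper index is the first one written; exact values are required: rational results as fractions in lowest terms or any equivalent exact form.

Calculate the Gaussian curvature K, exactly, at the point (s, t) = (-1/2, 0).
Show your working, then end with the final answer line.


E = 4, F = 0, G = 25, EG - F^2 = 100 at the point
E_s = 0, E_t = 0, F_s = 0, F_t = 0, G_s = 0, G_t = 0
E_tt = 0, F_st = 0, G_ss = 0
Using the Brioschi determinant formula for K from the metric derivatives:
M1 = [[-E_tt/2 + F_st - G_ss/2, E_s/2, F_s - E_t/2], [F_t - G_s/2, E, F], [G_t/2, F, G]] = [[0, 0, 0], [0, 4, 0], [0, 0, 25]]; det M1 = 0
M2 = [[0, E_t/2, G_s/2], [E_t/2, E, F], [G_s/2, F, G]] = [[0, 0, 0], [0, 4, 0], [0, 0, 25]]; det M2 = 0
det M1 - det M2 = 0; K = 0 / (100)^2 = 0

Answer: K = 0


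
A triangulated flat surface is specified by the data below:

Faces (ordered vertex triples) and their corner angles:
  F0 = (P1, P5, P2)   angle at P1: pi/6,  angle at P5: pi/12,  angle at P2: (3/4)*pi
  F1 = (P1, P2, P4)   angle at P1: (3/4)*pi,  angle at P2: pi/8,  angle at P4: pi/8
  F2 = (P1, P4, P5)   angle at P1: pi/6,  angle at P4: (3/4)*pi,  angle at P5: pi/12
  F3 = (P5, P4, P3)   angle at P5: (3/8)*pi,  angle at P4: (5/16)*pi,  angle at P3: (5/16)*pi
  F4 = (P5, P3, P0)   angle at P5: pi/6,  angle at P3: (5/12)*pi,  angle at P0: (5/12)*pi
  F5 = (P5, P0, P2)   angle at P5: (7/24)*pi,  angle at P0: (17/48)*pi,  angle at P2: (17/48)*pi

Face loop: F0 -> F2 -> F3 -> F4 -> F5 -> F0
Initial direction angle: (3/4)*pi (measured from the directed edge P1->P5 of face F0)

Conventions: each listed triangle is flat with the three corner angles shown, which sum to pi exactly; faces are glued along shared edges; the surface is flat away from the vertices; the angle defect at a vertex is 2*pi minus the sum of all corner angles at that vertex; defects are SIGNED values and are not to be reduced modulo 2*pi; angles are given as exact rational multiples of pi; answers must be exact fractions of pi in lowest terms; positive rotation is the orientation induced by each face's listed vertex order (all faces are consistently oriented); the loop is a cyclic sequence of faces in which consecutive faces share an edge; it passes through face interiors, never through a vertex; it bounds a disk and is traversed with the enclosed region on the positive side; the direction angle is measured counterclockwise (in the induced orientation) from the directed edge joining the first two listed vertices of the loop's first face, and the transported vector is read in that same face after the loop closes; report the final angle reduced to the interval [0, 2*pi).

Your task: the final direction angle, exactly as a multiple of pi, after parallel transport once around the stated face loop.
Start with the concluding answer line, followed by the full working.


Answer: final direction angle = (7/4)*pi

enclosed vertex P5: corner angles sum to pi, defect = 2*pi - pi = pi
adding the enclosed defects to the starting angle (mod 2*pi, induced orientation) gives the holonomy
final angle = (3/4)*pi + pi = (7/4)*pi (mod 2*pi)


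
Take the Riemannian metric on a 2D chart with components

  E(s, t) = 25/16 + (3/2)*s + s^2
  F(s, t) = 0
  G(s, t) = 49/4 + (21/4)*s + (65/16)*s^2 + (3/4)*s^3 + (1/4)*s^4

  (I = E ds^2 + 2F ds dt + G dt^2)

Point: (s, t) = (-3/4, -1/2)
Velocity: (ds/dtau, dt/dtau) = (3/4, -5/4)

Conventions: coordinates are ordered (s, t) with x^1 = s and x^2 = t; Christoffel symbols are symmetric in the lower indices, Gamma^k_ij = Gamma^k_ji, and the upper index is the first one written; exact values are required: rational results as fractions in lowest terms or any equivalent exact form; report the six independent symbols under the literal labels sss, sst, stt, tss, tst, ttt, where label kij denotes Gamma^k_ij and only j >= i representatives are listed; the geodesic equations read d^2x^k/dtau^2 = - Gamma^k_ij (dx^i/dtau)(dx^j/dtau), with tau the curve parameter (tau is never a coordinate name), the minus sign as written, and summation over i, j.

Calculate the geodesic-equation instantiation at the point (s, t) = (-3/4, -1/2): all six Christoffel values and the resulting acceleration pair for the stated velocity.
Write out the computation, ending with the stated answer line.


E = 1, F = 0, G = 10609/1024 at the point
E_s = 0, E_t = 0, F_s = 0, F_t = 0, G_s = 0, G_t = 0
EG - F^2 = 10609/1024;  g^inv = (1024/10609) * [[10609/1024, 0], [0, 1]]
first-kind symbols [ij,l] = (1/2)(d_i g_jl + d_j g_il - d_l g_ij): [ss,s] = E_s/2 = 0, [ss,t] = F_s - E_t/2 = 0, [st,s] = E_t/2 = 0, [st,t] = G_s/2 = 0, [tt,s] = F_t - G_s/2 = 0, [tt,t] = G_t/2 = 0
Gamma^s_ij = (G*[ij,s] - F*[ij,t])/(EG - F^2), Gamma^t_ij = (E*[ij,t] - F*[ij,s])/(EG - F^2)
Gamma_sss = 0, Gamma_sst = 0, Gamma_stt = 0, Gamma_tss = 0, Gamma_tst = 0, Gamma_ttt = 0
d^2s/dtau^2 = -(Gamma_sss*(3/4)^2 + 2*Gamma_sst*(3/4)*(-5/4) + Gamma_stt*(-5/4)^2) = 0
d^2t/dtau^2 = -(Gamma_tss*(3/4)^2 + 2*Gamma_tst*(3/4)*(-5/4) + Gamma_ttt*(-5/4)^2) = 0

Answer: Gamma_sss = 0, Gamma_sst = 0, Gamma_stt = 0, Gamma_tss = 0, Gamma_tst = 0, Gamma_ttt = 0; accelerations (d^2s/dtau^2, d^2t/dtau^2) = (0, 0)


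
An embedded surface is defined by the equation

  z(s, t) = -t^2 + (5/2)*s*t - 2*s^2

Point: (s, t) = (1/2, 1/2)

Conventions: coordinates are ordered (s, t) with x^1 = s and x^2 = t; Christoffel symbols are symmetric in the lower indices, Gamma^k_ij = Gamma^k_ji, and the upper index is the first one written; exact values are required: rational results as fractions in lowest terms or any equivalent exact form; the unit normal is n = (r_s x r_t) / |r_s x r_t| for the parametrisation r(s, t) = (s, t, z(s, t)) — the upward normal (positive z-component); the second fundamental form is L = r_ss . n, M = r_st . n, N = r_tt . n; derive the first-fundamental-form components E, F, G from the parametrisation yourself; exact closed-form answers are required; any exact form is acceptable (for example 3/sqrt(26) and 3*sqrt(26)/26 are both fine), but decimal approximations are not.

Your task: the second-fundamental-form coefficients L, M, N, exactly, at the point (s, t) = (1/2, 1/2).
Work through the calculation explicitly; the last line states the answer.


z_s = -3/4, z_t = 1/4, z_ss = -4, z_st = 5/2, z_tt = -2
E = 25/16, F = -3/16, G = 17/16; answer radicand W^2 = 13/8
unnormalised second-form numerators: l = -4, m = 5/2, n = -2; L = l/sqrt(13/8), and similarly M = m/sqrt(W^2), N = n/sqrt(W^2)

Answer: L = -8*sqrt(26)/13, M = 5*sqrt(26)/13, N = -4*sqrt(26)/13


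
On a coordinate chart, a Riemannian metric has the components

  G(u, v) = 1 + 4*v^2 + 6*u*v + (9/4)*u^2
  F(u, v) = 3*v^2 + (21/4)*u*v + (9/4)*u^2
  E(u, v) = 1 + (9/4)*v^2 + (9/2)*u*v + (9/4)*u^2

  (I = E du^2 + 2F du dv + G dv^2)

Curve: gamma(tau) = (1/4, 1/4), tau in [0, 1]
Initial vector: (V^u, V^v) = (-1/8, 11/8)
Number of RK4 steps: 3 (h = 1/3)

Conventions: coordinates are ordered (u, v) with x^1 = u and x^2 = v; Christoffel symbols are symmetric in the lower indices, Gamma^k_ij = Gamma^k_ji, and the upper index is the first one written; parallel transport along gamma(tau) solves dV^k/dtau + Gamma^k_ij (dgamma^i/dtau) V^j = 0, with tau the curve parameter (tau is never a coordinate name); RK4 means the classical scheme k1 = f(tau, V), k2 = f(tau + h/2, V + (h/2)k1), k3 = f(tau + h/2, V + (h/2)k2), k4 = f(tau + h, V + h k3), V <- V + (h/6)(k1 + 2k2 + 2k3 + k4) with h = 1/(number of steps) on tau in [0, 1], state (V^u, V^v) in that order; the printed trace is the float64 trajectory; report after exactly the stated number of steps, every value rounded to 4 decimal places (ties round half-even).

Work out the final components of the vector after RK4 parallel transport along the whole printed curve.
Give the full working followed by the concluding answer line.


gamma'(tau) = (0, 0); f(tau, V)^k = -Gamma^k_ij(gamma(tau)) gamma'^i(tau) V^j; h = 1/3; intermediate values shown to 6 dp
curve data and Christoffel symbols at the stage parameters:
  tau = 0.000000: gamma = (0.250000, 0.250000), gamma' = (0.000000, 0.000000); Gamma_uuu = 0.483221, Gamma_uuv = 0.483221, Gamma_uvv = 0.644295, Gamma_vuu = 0.563758, Gamma_vuv = 0.563758, Gamma_vvv = 0.751678
  tau = 0.166667: gamma = (0.250000, 0.250000), gamma' = (0.000000, 0.000000); Gamma_uuu = 0.483221, Gamma_uuv = 0.483221, Gamma_uvv = 0.644295, Gamma_vuu = 0.563758, Gamma_vuv = 0.563758, Gamma_vvv = 0.751678
  tau = 0.333333: gamma = (0.250000, 0.250000), gamma' = (0.000000, 0.000000); Gamma_uuu = 0.483221, Gamma_uuv = 0.483221, Gamma_uvv = 0.644295, Gamma_vuu = 0.563758, Gamma_vuv = 0.563758, Gamma_vvv = 0.751678
  tau = 0.500000: gamma = (0.250000, 0.250000), gamma' = (0.000000, 0.000000); Gamma_uuu = 0.483221, Gamma_uuv = 0.483221, Gamma_uvv = 0.644295, Gamma_vuu = 0.563758, Gamma_vuv = 0.563758, Gamma_vvv = 0.751678
  tau = 0.666667: gamma = (0.250000, 0.250000), gamma' = (0.000000, 0.000000); Gamma_uuu = 0.483221, Gamma_uuv = 0.483221, Gamma_uvv = 0.644295, Gamma_vuu = 0.563758, Gamma_vuv = 0.563758, Gamma_vvv = 0.751678
  tau = 0.833333: gamma = (0.250000, 0.250000), gamma' = (0.000000, 0.000000); Gamma_uuu = 0.483221, Gamma_uuv = 0.483221, Gamma_uvv = 0.644295, Gamma_vuu = 0.563758, Gamma_vuv = 0.563758, Gamma_vvv = 0.751678
  tau = 1.000000: gamma = (0.250000, 0.250000), gamma' = (0.000000, 0.000000); Gamma_uuu = 0.483221, Gamma_uuv = 0.483221, Gamma_uvv = 0.644295, Gamma_vuu = 0.563758, Gamma_vuv = 0.563758, Gamma_vvv = 0.751678
step 0: V^u = -0.1250, V^v = 1.3750
step 1: k1 = (0.000000, 0.000000), k2 = (0.000000, 0.000000), k3 = (0.000000, 0.000000), k4 = (0.000000, 0.000000); V <- V + (h/6)(k1 + 2k2 + 2k3 + k4): V^u = -0.1250, V^v = 1.3750
step 2: k1 = (0.000000, 0.000000), k2 = (0.000000, 0.000000), k3 = (0.000000, 0.000000), k4 = (0.000000, 0.000000); V <- V + (h/6)(k1 + 2k2 + 2k3 + k4): V^u = -0.1250, V^v = 1.3750
step 3: k1 = (0.000000, 0.000000), k2 = (0.000000, 0.000000), k3 = (0.000000, 0.000000), k4 = (0.000000, 0.000000); V <- V + (h/6)(k1 + 2k2 + 2k3 + k4): V^u = -0.1250, V^v = 1.3750

Answer: V^u = -0.1250, V^v = 1.3750


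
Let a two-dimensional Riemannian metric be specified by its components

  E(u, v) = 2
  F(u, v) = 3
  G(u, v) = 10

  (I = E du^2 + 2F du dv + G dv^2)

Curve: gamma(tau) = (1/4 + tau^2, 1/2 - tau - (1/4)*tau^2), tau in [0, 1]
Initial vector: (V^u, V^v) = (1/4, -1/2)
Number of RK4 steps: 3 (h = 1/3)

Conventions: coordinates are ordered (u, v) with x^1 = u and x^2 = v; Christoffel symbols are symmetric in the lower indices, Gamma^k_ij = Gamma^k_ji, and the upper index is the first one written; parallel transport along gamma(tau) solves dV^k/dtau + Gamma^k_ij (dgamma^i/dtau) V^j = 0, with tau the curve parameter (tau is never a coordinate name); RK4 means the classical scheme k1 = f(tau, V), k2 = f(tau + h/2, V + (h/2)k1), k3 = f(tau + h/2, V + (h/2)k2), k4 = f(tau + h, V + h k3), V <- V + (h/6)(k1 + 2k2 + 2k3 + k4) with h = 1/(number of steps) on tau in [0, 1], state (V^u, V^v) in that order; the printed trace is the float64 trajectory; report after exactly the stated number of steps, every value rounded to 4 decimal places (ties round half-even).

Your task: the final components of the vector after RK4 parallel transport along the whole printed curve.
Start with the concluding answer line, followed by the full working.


Answer: V^u = 0.2500, V^v = -0.5000

gamma'(tau) = (2*tau, -1 - (1/2)*tau); f(tau, V)^k = -Gamma^k_ij(gamma(tau)) gamma'^i(tau) V^j; h = 1/3; intermediate values shown to 6 dp
curve data and Christoffel symbols at the stage parameters:
  tau = 0.000000: gamma = (0.250000, 0.500000), gamma' = (0.000000, -1.000000); Gamma_uuu = 0.000000, Gamma_uuv = 0.000000, Gamma_uvv = 0.000000, Gamma_vuu = 0.000000, Gamma_vuv = 0.000000, Gamma_vvv = 0.000000
  tau = 0.166667: gamma = (0.277778, 0.326389), gamma' = (0.333333, -1.083333); Gamma_uuu = 0.000000, Gamma_uuv = 0.000000, Gamma_uvv = 0.000000, Gamma_vuu = 0.000000, Gamma_vuv = 0.000000, Gamma_vvv = 0.000000
  tau = 0.333333: gamma = (0.361111, 0.138889), gamma' = (0.666667, -1.166667); Gamma_uuu = 0.000000, Gamma_uuv = 0.000000, Gamma_uvv = 0.000000, Gamma_vuu = 0.000000, Gamma_vuv = 0.000000, Gamma_vvv = 0.000000
  tau = 0.500000: gamma = (0.500000, -0.062500), gamma' = (1.000000, -1.250000); Gamma_uuu = 0.000000, Gamma_uuv = 0.000000, Gamma_uvv = 0.000000, Gamma_vuu = 0.000000, Gamma_vuv = 0.000000, Gamma_vvv = 0.000000
  tau = 0.666667: gamma = (0.694444, -0.277778), gamma' = (1.333333, -1.333333); Gamma_uuu = 0.000000, Gamma_uuv = 0.000000, Gamma_uvv = 0.000000, Gamma_vuu = 0.000000, Gamma_vuv = 0.000000, Gamma_vvv = 0.000000
  tau = 0.833333: gamma = (0.944444, -0.506944), gamma' = (1.666667, -1.416667); Gamma_uuu = 0.000000, Gamma_uuv = 0.000000, Gamma_uvv = 0.000000, Gamma_vuu = 0.000000, Gamma_vuv = 0.000000, Gamma_vvv = 0.000000
  tau = 1.000000: gamma = (1.250000, -0.750000), gamma' = (2.000000, -1.500000); Gamma_uuu = 0.000000, Gamma_uuv = 0.000000, Gamma_uvv = 0.000000, Gamma_vuu = 0.000000, Gamma_vuv = 0.000000, Gamma_vvv = 0.000000
step 0: V^u = 0.2500, V^v = -0.5000
step 1: k1 = (0.000000, 0.000000), k2 = (0.000000, 0.000000), k3 = (0.000000, 0.000000), k4 = (0.000000, 0.000000); V <- V + (h/6)(k1 + 2k2 + 2k3 + k4): V^u = 0.2500, V^v = -0.5000
step 2: k1 = (0.000000, 0.000000), k2 = (0.000000, 0.000000), k3 = (0.000000, 0.000000), k4 = (0.000000, 0.000000); V <- V + (h/6)(k1 + 2k2 + 2k3 + k4): V^u = 0.2500, V^v = -0.5000
step 3: k1 = (0.000000, 0.000000), k2 = (0.000000, 0.000000), k3 = (0.000000, 0.000000), k4 = (0.000000, 0.000000); V <- V + (h/6)(k1 + 2k2 + 2k3 + k4): V^u = 0.2500, V^v = -0.5000


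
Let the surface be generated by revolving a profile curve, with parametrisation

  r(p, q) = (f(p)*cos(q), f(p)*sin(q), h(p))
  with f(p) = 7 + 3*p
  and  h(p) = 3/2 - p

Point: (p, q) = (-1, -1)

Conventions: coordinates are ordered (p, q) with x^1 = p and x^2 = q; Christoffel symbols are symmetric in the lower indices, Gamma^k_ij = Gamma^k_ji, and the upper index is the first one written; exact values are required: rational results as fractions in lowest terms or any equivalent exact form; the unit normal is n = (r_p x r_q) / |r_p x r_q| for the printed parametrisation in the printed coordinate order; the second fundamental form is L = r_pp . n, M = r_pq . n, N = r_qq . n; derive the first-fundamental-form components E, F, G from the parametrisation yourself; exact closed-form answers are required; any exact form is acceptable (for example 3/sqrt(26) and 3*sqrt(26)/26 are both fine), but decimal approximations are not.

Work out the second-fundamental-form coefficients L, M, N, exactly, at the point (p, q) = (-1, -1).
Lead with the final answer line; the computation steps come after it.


Answer: L = 0, M = 0, N = -2*sqrt(10)/5

f = 4, f' = 3, f'' = 0, h' = -1, h'' = 0
E = 10, F = 0, G = 16; answer radicand W^2 = 10
unnormalised second-form numerators: l = 0, m = 0, n = -4; L = l/sqrt(10), and similarly M = m/sqrt(W^2), N = n/sqrt(W^2)


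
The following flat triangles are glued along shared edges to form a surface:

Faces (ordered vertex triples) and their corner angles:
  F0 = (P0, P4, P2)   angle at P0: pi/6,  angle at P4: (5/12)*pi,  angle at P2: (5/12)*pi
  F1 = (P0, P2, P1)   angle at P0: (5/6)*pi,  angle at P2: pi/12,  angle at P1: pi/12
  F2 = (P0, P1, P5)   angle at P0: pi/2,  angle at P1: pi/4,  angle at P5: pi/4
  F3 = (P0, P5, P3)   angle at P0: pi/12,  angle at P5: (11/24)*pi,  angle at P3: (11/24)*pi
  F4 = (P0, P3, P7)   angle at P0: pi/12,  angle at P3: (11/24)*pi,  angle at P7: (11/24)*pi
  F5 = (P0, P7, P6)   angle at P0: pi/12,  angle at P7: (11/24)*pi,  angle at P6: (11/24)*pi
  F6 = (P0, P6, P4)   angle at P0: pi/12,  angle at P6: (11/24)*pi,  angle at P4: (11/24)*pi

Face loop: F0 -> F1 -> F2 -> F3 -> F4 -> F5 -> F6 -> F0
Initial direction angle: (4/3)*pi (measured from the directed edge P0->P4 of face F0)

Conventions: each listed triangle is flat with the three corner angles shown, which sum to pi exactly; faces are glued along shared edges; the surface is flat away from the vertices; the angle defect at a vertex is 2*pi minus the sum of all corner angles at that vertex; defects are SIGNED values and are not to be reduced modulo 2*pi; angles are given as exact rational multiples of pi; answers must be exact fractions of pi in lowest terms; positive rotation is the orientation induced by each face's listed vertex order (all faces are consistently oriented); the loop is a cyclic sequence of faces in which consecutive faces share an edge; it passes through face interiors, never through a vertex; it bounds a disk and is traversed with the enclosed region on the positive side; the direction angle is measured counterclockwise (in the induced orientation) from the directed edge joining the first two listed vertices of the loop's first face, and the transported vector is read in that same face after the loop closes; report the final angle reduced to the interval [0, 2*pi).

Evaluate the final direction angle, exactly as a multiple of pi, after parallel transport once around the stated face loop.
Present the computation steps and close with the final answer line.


enclosed vertex P0: corner angles sum to (11/6)*pi, defect = 2*pi - (11/6)*pi = pi/6
transport around the loop rotates by the sum of enclosed defects; add to the initial angle mod 2*pi
final angle = (4/3)*pi + pi/6 = (3/2)*pi (mod 2*pi)

Answer: final direction angle = (3/2)*pi


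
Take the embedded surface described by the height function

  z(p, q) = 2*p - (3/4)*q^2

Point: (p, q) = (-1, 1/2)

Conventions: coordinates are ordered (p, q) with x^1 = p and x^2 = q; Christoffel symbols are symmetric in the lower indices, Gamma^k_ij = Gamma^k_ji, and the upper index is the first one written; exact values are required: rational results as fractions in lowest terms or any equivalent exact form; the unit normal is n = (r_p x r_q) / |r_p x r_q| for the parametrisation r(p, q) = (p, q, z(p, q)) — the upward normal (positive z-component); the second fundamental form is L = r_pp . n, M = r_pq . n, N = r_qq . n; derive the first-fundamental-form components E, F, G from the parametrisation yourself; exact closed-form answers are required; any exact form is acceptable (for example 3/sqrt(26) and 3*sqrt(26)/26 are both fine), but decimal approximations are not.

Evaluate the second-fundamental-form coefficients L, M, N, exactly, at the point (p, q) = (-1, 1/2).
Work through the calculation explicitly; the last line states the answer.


z_p = 2, z_q = -3/4, z_pp = 0, z_pq = 0, z_qq = -3/2
E = 5, F = -3/2, G = 25/16; answer radicand W^2 = 89/16
unnormalised second-form numerators: l = 0, m = 0, n = -3/2; L = l/sqrt(89/16), and similarly M = m/sqrt(W^2), N = n/sqrt(W^2)

Answer: L = 0, M = 0, N = -6*sqrt(89)/89


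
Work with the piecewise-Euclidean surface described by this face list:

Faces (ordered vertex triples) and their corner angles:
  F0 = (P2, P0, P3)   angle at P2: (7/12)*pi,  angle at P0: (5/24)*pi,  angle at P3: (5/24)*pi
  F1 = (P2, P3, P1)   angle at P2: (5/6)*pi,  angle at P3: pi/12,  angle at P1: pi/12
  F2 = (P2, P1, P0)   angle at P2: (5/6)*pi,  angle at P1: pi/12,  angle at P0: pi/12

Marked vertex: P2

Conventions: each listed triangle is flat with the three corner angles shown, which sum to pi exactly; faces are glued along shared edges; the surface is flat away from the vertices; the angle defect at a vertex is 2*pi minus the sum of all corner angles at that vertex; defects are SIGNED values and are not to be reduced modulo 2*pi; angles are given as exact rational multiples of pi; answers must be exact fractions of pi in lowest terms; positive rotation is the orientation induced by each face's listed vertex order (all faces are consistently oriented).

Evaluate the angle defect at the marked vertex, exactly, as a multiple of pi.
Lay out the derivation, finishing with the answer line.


Sum of corner angles at P2: (9/4)*pi
defect = 2*pi - (9/4)*pi

Answer: defect(P2) = -pi/4


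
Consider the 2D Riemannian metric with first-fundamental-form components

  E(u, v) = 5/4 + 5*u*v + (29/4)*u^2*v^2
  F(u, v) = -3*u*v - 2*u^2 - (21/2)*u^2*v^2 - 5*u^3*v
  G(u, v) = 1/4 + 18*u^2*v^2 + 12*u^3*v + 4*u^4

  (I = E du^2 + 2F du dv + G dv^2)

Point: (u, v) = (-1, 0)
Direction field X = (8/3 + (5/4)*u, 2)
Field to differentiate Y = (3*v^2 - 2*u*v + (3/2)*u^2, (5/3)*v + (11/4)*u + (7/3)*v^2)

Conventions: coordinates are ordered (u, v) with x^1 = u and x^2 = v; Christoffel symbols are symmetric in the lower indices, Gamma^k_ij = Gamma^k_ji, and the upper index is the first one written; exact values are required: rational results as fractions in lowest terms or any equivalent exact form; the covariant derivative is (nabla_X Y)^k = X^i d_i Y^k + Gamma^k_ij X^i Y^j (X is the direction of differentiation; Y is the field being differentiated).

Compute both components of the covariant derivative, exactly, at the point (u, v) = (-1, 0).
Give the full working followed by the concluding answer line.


E = 5/4, F = -2, G = 17/4 at the point
E_u = 0, E_v = -5, F_u = 4, F_v = 8, G_u = -16, G_v = -12
EG - F^2 = 21/16;  g^inv = (16/21) * [[17/4, 2], [2, 5/4]]
first-kind symbols [ij,l] = (1/2)(d_i g_jl + d_j g_il - d_l g_ij): [uu,u] = E_u/2 = 0, [uu,v] = F_u - E_v/2 = 13/2, [uv,u] = E_v/2 = -5/2, [uv,v] = G_u/2 = -8, [vv,u] = F_v - G_u/2 = 16, [vv,v] = G_v/2 = -6
Gamma^u_ij = (G*[ij,u] - F*[ij,v])/(EG - F^2), Gamma^v_ij = (E*[ij,v] - F*[ij,u])/(EG - F^2)
Gamma_uuu = 208/21, Gamma_uuv = -142/7, Gamma_uvv = 128/3, Gamma_vuu = 130/21, Gamma_vuv = -80/7, Gamma_vvv = 56/3
X = (17/12, 2), Y = (3/2, -11/4) at the point

Answer: (nabla_X Y)^u = -10959/56, (nabla_X Y)^v = -8069/112


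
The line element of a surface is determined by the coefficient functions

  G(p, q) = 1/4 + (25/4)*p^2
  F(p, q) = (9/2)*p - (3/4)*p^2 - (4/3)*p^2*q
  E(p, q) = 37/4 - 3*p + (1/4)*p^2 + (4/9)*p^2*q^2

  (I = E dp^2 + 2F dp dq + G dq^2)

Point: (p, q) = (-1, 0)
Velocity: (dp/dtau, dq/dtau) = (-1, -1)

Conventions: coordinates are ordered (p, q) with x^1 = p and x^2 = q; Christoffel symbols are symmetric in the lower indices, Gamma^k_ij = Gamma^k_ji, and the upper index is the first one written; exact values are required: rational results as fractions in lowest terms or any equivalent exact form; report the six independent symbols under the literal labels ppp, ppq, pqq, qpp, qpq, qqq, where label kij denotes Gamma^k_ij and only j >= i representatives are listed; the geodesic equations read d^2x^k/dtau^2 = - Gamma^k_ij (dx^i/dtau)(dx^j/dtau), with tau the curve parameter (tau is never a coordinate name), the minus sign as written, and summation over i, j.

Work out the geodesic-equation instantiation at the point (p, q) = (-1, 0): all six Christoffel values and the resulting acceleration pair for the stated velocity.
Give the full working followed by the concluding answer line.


E = 25/2, F = -21/4, G = 13/2 at the point
E_p = -7/2, E_q = 0, F_p = 6, F_q = -4/3, G_p = -25/2, G_q = 0
EG - F^2 = 859/16;  g^inv = (16/859) * [[13/2, 21/4], [21/4, 25/2]]
first-kind symbols [ij,l] = (1/2)(d_i g_jl + d_j g_il - d_l g_ij): [pp,p] = E_p/2 = -7/4, [pp,q] = F_p - E_q/2 = 6, [pq,p] = E_q/2 = 0, [pq,q] = G_p/2 = -25/4, [qq,p] = F_q - G_p/2 = 59/12, [qq,q] = G_q/2 = 0
Gamma^p_ij = (G*[ij,p] - F*[ij,q])/(EG - F^2), Gamma^q_ij = (E*[ij,q] - F*[ij,p])/(EG - F^2)
Gamma_ppp = 322/859, Gamma_ppq = -525/859, Gamma_pqq = 1534/2577, Gamma_qpp = 1053/859, Gamma_qpq = -1250/859, Gamma_qqq = 413/859
d^2p/dtau^2 = -(Gamma_ppp*(-1)^2 + 2*Gamma_ppq*(-1)*(-1) + Gamma_pqq*(-1)^2) = 650/2577
d^2q/dtau^2 = -(Gamma_qpp*(-1)^2 + 2*Gamma_qpq*(-1)*(-1) + Gamma_qqq*(-1)^2) = 1034/859

Answer: Gamma_ppp = 322/859, Gamma_ppq = -525/859, Gamma_pqq = 1534/2577, Gamma_qpp = 1053/859, Gamma_qpq = -1250/859, Gamma_qqq = 413/859; accelerations (d^2p/dtau^2, d^2q/dtau^2) = (650/2577, 1034/859)


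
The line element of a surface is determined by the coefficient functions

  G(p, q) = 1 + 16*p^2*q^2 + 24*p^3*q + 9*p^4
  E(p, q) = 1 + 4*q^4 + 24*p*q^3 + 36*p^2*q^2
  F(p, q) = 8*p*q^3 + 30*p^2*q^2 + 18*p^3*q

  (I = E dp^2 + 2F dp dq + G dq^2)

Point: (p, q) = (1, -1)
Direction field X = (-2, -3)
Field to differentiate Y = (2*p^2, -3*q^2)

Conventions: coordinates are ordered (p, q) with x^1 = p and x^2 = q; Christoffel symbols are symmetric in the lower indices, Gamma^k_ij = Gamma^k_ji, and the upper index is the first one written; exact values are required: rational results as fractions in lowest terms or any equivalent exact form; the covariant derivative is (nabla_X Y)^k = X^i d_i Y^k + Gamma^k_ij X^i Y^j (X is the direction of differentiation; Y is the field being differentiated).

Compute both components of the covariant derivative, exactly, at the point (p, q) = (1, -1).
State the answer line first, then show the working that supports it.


Answer: (nabla_X Y)^p = -64/3, (nabla_X Y)^q = -64/3

E = 17, F = 4, G = 2 at the point
E_p = 48, E_q = -16, F_p = -2, F_q = -18, G_p = -4, G_q = -8
EG - F^2 = 18;  g^inv = (1/18) * [[2, -4], [-4, 17]]
first-kind symbols [ij,l] = (1/2)(d_i g_jl + d_j g_il - d_l g_ij): [pp,p] = E_p/2 = 24, [pp,q] = F_p - E_q/2 = 6, [pq,p] = E_q/2 = -8, [pq,q] = G_p/2 = -2, [qq,p] = F_q - G_p/2 = -16, [qq,q] = G_q/2 = -4
Gamma^p_ij = (G*[ij,p] - F*[ij,q])/(EG - F^2), Gamma^q_ij = (E*[ij,q] - F*[ij,p])/(EG - F^2)
Gamma_ppp = 4/3, Gamma_ppq = -4/9, Gamma_pqq = -8/9, Gamma_qpp = 1/3, Gamma_qpq = -1/9, Gamma_qqq = -2/9
X = (-2, -3), Y = (2, -3) at the point


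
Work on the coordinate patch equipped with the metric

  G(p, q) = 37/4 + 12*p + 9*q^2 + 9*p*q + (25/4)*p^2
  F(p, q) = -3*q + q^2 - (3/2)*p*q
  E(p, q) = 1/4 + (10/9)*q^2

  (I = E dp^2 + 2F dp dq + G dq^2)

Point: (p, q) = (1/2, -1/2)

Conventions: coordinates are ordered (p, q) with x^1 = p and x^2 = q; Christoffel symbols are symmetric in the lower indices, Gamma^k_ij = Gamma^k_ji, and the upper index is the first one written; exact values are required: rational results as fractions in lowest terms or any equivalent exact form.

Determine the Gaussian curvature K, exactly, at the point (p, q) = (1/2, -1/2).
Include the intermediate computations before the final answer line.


E = 19/36, F = 17/8, G = 269/16, EG - F^2 = 1255/288 at the point
E_p = 0, E_q = -10/9, F_p = 3/4, F_q = -19/4, G_p = 55/4, G_q = -9/2
E_qq = 20/9, F_pq = -3/2, G_pp = 25/2
Compute both Brioschi determinants and normalise by (EG - F^2)^2.
M1 = [[-E_qq/2 + F_pq - G_pp/2, E_p/2, F_p - E_q/2], [F_q - G_p/2, E, F], [G_q/2, F, G]] = [[-319/36, 0, 47/36], [-93/8, 19/36, 17/8], [-9/4, 17/8, 269/16]]; det M1 = -1437305/20736
M2 = [[0, E_q/2, G_p/2], [E_q/2, E, F], [G_p/2, F, G]] = [[0, -5/9, 55/8], [-5/9, 19/36, 17/8], [55/8, 17/8, 269/16]]; det M2 = -961475/20736
det M1 - det M2 = -26435/1152; K = -26435/1152 / (1255/288)^2 = -380664/315005

Answer: K = -380664/315005


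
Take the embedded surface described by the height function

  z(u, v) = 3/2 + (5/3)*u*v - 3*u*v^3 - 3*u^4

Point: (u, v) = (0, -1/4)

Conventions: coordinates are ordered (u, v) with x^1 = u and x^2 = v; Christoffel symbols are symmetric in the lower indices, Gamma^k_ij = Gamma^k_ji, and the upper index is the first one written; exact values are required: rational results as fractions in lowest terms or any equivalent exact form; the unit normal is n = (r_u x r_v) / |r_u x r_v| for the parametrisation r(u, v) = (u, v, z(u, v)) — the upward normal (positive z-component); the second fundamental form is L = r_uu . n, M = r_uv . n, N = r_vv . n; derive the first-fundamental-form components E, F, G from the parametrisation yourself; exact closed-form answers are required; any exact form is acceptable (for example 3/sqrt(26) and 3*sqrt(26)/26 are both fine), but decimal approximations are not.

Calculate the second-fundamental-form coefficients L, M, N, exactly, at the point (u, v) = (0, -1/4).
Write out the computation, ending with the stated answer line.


z_u = -71/192, z_v = 0, z_uu = 0, z_uv = 53/48, z_vv = 0
E = 41905/36864, F = 0, G = 1; answer radicand W^2 = 41905/36864
unnormalised second-form numerators: l = 0, m = 53/48, n = 0; L = l/sqrt(41905/36864), and similarly M = m/sqrt(W^2), N = n/sqrt(W^2)

Answer: L = 0, M = 212*sqrt(145)/2465, N = 0


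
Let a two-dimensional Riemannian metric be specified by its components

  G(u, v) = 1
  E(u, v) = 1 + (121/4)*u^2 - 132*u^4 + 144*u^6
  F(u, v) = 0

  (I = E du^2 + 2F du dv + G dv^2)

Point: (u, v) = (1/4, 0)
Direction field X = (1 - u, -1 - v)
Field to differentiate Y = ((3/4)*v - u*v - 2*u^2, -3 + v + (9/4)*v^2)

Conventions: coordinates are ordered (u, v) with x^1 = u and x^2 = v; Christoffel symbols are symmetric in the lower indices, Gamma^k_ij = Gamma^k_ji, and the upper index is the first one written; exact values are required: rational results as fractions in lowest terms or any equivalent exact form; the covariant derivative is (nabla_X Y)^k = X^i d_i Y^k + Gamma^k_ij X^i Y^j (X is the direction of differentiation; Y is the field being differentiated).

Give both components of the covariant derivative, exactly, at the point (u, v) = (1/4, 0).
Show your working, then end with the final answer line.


E = 617/256, F = 0, G = 1 at the point
E_u = 247/32, E_v = 0, F_u = 0, F_v = 0, G_u = 0, G_v = 0
EG - F^2 = 617/256;  g^inv = (256/617) * [[1, 0], [0, 617/256]]
first-kind symbols [ij,l] = (1/2)(d_i g_jl + d_j g_il - d_l g_ij): [uu,u] = E_u/2 = 247/64, [uu,v] = F_u - E_v/2 = 0, [uv,u] = E_v/2 = 0, [uv,v] = G_u/2 = 0, [vv,u] = F_v - G_u/2 = 0, [vv,v] = G_v/2 = 0
Gamma^u_ij = (G*[ij,u] - F*[ij,v])/(EG - F^2), Gamma^v_ij = (E*[ij,v] - F*[ij,u])/(EG - F^2)
Gamma_uuu = 988/617, Gamma_uuv = 0, Gamma_uvv = 0, Gamma_vuu = 0, Gamma_vuv = 0, Gamma_vvv = 0
X = (3/4, -1), Y = (-1/8, -3) at the point

Answer: (nabla_X Y)^u = -6911/4936, (nabla_X Y)^v = -1


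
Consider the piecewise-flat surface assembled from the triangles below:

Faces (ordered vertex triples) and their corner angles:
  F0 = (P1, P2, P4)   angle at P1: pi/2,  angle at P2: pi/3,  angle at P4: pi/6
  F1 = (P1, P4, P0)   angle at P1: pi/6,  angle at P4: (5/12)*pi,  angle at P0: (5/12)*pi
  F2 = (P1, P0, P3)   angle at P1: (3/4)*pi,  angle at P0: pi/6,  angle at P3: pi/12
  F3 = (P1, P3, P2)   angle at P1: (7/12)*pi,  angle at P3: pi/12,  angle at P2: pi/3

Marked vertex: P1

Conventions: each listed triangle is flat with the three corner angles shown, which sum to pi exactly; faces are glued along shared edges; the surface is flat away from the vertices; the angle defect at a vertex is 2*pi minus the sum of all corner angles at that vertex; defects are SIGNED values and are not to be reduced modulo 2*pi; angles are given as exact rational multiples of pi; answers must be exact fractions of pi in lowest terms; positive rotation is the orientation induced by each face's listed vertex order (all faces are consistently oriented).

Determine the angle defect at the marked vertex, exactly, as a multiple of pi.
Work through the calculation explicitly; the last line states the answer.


Sum of corner angles at P1: 2*pi
defect = 2*pi - 2*pi

Answer: defect(P1) = 0


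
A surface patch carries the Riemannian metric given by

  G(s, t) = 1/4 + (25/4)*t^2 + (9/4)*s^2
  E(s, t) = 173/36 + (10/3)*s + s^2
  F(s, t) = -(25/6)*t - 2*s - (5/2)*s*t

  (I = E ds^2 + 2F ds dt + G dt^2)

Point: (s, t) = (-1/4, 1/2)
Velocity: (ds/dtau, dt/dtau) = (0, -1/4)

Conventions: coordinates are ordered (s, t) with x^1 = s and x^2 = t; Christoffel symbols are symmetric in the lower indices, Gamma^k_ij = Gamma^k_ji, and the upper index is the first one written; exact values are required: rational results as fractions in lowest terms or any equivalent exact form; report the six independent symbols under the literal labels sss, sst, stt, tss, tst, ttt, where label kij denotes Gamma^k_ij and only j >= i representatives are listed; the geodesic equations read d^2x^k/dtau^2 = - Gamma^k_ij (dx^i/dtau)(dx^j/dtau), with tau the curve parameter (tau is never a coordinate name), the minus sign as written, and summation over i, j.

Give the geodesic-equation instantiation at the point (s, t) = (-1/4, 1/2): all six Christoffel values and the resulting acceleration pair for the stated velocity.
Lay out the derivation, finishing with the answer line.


E = 581/144, F = -61/48, G = 125/64 at the point
E_s = 17/6, E_t = 0, F_s = -13/4, F_t = -85/24, G_s = -9/8, G_t = 25/4
EG - F^2 = 19247/3072;  g^inv = (3072/19247) * [[125/64, 61/48], [61/48, 581/144]]
first-kind symbols [ij,l] = (1/2)(d_i g_jl + d_j g_il - d_l g_ij): [ss,s] = E_s/2 = 17/12, [ss,t] = F_s - E_t/2 = -13/4, [st,s] = E_t/2 = 0, [st,t] = G_s/2 = -9/16, [tt,s] = F_t - G_s/2 = -143/48, [tt,t] = G_t/2 = 25/8
Gamma^s_ij = (G*[ij,s] - F*[ij,t])/(EG - F^2), Gamma^t_ij = (E*[ij,t] - F*[ij,s])/(EG - F^2)
Gamma_sss = -4188/19247, Gamma_sst = -2196/19247, Gamma_stt = -5675/19247, Gamma_tss = -34752/19247, Gamma_tst = -6972/19247, Gamma_ttt = 81308/57741
d^2s/dtau^2 = -(Gamma_sss*(0)^2 + 2*Gamma_sst*(0)*(-1/4) + Gamma_stt*(-1/4)^2) = 5675/307952
d^2t/dtau^2 = -(Gamma_tss*(0)^2 + 2*Gamma_tst*(0)*(-1/4) + Gamma_ttt*(-1/4)^2) = -20327/230964

Answer: Gamma_sss = -4188/19247, Gamma_sst = -2196/19247, Gamma_stt = -5675/19247, Gamma_tss = -34752/19247, Gamma_tst = -6972/19247, Gamma_ttt = 81308/57741; accelerations (d^2s/dtau^2, d^2t/dtau^2) = (5675/307952, -20327/230964)


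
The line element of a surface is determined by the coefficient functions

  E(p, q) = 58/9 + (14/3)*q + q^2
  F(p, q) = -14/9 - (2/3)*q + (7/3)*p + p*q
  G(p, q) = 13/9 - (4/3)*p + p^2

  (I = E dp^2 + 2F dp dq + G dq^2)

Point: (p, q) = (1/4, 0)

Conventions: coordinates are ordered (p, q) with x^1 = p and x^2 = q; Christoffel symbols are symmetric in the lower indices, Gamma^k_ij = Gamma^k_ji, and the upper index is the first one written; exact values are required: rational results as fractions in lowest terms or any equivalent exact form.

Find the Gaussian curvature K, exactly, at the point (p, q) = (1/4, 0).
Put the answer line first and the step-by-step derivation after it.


Answer: K = -20736/908209

E = 58/9, F = -35/36, G = 169/144, EG - F^2 = 953/144 at the point
E_p = 0, E_q = 14/3, F_p = 7/3, F_q = -5/12, G_p = -5/6, G_q = 0
E_qq = 2, F_pq = 1, G_pp = 2
Brioschi: K = (det M1 - det M2) / (EG - F^2)^2 with the standard first/second-derivative matrices M1, M2.
M1 = [[-E_qq/2 + F_pq - G_pp/2, E_p/2, F_p - E_q/2], [F_q - G_p/2, E, F], [G_q/2, F, G]] = [[-1, 0, 0], [0, 58/9, -35/36], [0, -35/36, 169/144]]; det M1 = -953/144
M2 = [[0, E_q/2, G_p/2], [E_q/2, E, F], [G_p/2, F, G]] = [[0, 7/3, -5/12], [7/3, 58/9, -35/36], [-5/12, -35/36, 169/144]]; det M2 = -809/144
det M1 - det M2 = -1; K = -1 / (953/144)^2 = -20736/908209


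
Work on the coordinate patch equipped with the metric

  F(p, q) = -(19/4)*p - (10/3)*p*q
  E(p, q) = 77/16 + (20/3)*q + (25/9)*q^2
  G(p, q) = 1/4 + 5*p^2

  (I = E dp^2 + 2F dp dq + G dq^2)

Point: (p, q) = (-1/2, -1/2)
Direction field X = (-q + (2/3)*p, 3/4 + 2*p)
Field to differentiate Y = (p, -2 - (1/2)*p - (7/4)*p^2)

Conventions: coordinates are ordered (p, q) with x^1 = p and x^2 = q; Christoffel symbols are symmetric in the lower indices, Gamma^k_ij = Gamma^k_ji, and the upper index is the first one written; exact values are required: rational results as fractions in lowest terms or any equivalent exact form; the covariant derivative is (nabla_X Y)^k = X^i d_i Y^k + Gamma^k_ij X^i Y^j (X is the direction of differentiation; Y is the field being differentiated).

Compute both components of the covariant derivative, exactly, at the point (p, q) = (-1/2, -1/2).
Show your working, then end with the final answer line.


E = 313/144, F = 37/24, G = 3/2 at the point
E_p = 0, E_q = 35/9, F_p = -37/12, F_q = 5/3, G_p = -5, G_q = 0
EG - F^2 = 509/576;  g^inv = (576/509) * [[3/2, -37/24], [-37/24, 313/144]]
first-kind symbols [ij,l] = (1/2)(d_i g_jl + d_j g_il - d_l g_ij): [pp,p] = E_p/2 = 0, [pp,q] = F_p - E_q/2 = -181/36, [pq,p] = E_q/2 = 35/18, [pq,q] = G_p/2 = -5/2, [qq,p] = F_q - G_p/2 = 25/6, [qq,q] = G_q/2 = 0
Gamma^p_ij = (G*[ij,p] - F*[ij,q])/(EG - F^2), Gamma^q_ij = (E*[ij,q] - F*[ij,p])/(EG - F^2)
Gamma_ppp = 13394/1527, Gamma_ppq = 3900/509, Gamma_pqq = 3600/509, Gamma_qpp = -56653/4581, Gamma_qpq = -14570/1527, Gamma_qqq = -3700/509
X = (1/6, -1/4), Y = (-1/2, -35/16) at the point

Answer: (nabla_X Y)^p = 53795/36648, (nabla_X Y)^q = -49519/109944


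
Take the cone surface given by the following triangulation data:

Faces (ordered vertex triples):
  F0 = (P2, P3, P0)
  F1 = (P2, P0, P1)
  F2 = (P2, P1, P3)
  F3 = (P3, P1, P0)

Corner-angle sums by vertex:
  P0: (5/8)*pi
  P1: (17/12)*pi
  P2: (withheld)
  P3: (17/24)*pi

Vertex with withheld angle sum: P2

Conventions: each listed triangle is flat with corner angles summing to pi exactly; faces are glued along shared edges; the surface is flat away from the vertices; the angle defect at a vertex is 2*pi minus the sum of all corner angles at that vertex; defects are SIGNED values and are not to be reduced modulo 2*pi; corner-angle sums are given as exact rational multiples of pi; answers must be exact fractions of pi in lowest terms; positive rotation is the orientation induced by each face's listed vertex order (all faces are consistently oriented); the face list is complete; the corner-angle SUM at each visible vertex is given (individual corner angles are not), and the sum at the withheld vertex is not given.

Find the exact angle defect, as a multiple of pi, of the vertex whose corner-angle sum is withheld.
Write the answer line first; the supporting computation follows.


Answer: defect(P2) = (3/4)*pi

V = 4, E = 6, F = 4; chi = V - E + F = 2
Gauss-Bonnet: total defect = 2*pi*chi = 4*pi; visible defects sum to (13/4)*pi


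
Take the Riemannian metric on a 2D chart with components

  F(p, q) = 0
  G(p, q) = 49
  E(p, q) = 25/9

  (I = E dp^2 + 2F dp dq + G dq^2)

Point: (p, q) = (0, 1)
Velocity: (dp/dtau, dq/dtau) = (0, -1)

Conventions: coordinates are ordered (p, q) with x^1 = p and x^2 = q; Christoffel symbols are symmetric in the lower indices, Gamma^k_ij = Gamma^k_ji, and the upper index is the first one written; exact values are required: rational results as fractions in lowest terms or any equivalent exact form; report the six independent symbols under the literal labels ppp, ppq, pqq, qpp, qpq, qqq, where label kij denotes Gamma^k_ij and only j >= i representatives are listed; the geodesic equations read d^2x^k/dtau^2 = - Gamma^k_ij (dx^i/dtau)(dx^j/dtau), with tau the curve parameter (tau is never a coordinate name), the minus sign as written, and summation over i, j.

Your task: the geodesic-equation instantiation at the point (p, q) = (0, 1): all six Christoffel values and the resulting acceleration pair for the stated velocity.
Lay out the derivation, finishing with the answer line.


E = 25/9, F = 0, G = 49 at the point
E_p = 0, E_q = 0, F_p = 0, F_q = 0, G_p = 0, G_q = 0
EG - F^2 = 1225/9;  g^inv = (9/1225) * [[49, 0], [0, 25/9]]
first-kind symbols [ij,l] = (1/2)(d_i g_jl + d_j g_il - d_l g_ij): [pp,p] = E_p/2 = 0, [pp,q] = F_p - E_q/2 = 0, [pq,p] = E_q/2 = 0, [pq,q] = G_p/2 = 0, [qq,p] = F_q - G_p/2 = 0, [qq,q] = G_q/2 = 0
Gamma^p_ij = (G*[ij,p] - F*[ij,q])/(EG - F^2), Gamma^q_ij = (E*[ij,q] - F*[ij,p])/(EG - F^2)
Gamma_ppp = 0, Gamma_ppq = 0, Gamma_pqq = 0, Gamma_qpp = 0, Gamma_qpq = 0, Gamma_qqq = 0
d^2p/dtau^2 = -(Gamma_ppp*(0)^2 + 2*Gamma_ppq*(0)*(-1) + Gamma_pqq*(-1)^2) = 0
d^2q/dtau^2 = -(Gamma_qpp*(0)^2 + 2*Gamma_qpq*(0)*(-1) + Gamma_qqq*(-1)^2) = 0

Answer: Gamma_ppp = 0, Gamma_ppq = 0, Gamma_pqq = 0, Gamma_qpp = 0, Gamma_qpq = 0, Gamma_qqq = 0; accelerations (d^2p/dtau^2, d^2q/dtau^2) = (0, 0)
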